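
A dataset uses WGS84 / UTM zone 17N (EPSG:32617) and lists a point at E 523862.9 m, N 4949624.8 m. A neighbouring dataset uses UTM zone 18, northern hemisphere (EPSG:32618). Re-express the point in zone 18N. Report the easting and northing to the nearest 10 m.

E 48500 m, N 4965400 m

UTM 17N → geographic: φ = 44.69960029°, λ = -80.69879981°.
UTM 18N (λ₀ = -75°) forward: E = 48498.673 m, N = 4965400.831 m.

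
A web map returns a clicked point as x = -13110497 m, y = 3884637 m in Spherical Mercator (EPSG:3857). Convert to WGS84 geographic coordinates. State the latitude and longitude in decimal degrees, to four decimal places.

R = 6378137 m. λ = x/R = -117.77359838°.
φ = 2·arctan(exp(y/R)) − 90° = 2·arctan(1.83869) − 90° = 32.91959952°.

lat 32.9196°, lon -117.7736°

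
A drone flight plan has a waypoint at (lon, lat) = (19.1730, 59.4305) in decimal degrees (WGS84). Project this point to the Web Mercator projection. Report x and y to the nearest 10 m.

x 2134330 m, y 8274020 m

Web Mercator is spherical with R = a = 6378137 m.
x = R·λ = 6378137 × 0.334631977 = 2134328.597 m.
y = R·ln tan(π/4 + φ/2) = 6378137 × 1.297247458 = 8274022.011 m.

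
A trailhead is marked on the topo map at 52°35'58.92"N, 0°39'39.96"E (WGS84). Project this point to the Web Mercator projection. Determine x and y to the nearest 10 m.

Web Mercator is spherical with R = a = 6378137 m.
x = R·λ = 6378137 × 0.011538372 = 73593.315 m.
y = R·ln tan(π/4 + φ/2) = 6378137 × 1.083277735 = 6909293.804 m.

x 73590 m, y 6909290 m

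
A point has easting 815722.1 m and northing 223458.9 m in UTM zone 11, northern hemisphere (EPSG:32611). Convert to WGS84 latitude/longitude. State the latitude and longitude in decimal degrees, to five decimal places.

lat 2.01920°, lon -114.16210°

Zone 11N: λ₀ = -117°, k₀ = 0.9996, false easting 500000 m.
Meridian distance M = (N − FN)/k₀ = 223548.3 m.
Inverse transverse Mercator on WGS84 gives φ = 2.01920032°, λ = -114.16210015°.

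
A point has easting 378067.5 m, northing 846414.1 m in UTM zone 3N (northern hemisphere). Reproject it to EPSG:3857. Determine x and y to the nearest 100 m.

x -18490800 m, y 854800 m

Unproject from UTM 3N (λ₀ = -165°) → φ = 7.65589997°, λ = -166.10549987°.
Web Mercator (R = 6378137 m): x = -18490779.663 m, y = 854798.348 m.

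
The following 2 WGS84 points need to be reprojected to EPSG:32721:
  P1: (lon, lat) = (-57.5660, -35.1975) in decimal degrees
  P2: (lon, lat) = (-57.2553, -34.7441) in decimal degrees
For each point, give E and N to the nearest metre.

UTM zone 21S: λ₀ = -57°, k₀ = 0.9996.
P1 (-35.1975°, -57.5660°) → (448475.686, 6104907.887) m.
P2 (-34.7441°, -57.2553°) → (476631.130, 6155305.002) m.

P1: E 448476 m, N 6104908 m; P2: E 476631 m, N 6155305 m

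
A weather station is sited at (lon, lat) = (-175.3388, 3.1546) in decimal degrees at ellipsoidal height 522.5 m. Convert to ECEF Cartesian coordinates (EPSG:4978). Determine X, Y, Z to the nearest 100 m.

WGS84: a = 6378137 m, e² = 0.006694380; N(φ) = a/√(1−e²sin²φ) = 6378201.652 m.
X = (N+h)·cosφ·cosλ = -6347993.630 m; Y = (N+h)·cosφ·sinλ = -517572.479 m; Z = (N(1−e²)+h)·sinφ = 348673.690 m.

X -6348000 m, Y -517600 m, Z 348700 m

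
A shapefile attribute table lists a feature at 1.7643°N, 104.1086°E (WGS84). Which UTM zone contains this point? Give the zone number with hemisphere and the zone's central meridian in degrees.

UTM zone = ⌊(λ + 180)/6⌋ + 1; 104.1086° ∈ [102°, 108°) → zone 48.
Hemisphere: N (φ ≥ 0).
Central meridian λ₀ = 6×48 − 183 = 105°.

Zone 48N, central meridian 105°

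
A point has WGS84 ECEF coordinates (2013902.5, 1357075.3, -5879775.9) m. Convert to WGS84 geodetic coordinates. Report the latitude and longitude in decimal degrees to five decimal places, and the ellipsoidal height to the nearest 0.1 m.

λ = atan2(Y, X) = 33.97419889°; p = √(X²+Y²) = 2428468.0 m.
Bowring's method on WGS84 (a = 6378137 m, b = 6356752.314 m) gives φ = -67.69379987°, h = 1687.107 m.

lat -67.69380°, lon 33.97420°, h 1687.1 m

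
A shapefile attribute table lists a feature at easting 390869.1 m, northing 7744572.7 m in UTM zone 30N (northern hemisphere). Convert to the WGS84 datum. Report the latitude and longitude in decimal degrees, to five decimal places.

Zone 30N: λ₀ = -3°, k₀ = 0.9996, false easting 500000 m.
Meridian distance M = (N − FN)/k₀ = 7747671.8 m.
Inverse transverse Mercator on WGS84 gives φ = 69.78629958°, λ = -5.83089948°.

lat 69.78630°, lon -5.83090°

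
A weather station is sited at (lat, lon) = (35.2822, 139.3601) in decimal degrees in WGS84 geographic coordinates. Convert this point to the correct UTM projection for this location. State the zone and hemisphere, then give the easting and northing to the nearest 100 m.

Zone 54N: E 350900 m, N 3905600 m

Longitude 139.3601° lies in the 6° band [138°, 144°), giving zone 54; latitude is north of the equator, so 54N.
Zone 54 central meridian λ₀ = 6×54 − 183 = 141°; Δλ = -1.6399°.
Transverse Mercator on WGS84 with k₀ = 0.9996 gives E = 350865.154 m, N = 3905571.647 m.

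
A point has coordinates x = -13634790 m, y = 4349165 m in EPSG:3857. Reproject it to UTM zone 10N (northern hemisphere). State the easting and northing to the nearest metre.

E 546352 m, N 4023116 m

Web Mercator inverse (R = 6378137 m) → φ = 36.35200178°, λ = -122.48340253°.
UTM 10N forward: E = 546352.101 m, N = 4023115.609 m.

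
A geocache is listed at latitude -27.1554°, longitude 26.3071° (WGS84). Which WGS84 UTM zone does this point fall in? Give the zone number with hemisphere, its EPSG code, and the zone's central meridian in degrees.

UTM zone = ⌊(λ + 180)/6⌋ + 1; 26.3071° ∈ [24°, 30°) → zone 35.
Hemisphere: S (φ < 0).
Central meridian λ₀ = 6×35 − 183 = 27°.
EPSG code: 32735.

Zone 35S (EPSG:32735), central meridian 27°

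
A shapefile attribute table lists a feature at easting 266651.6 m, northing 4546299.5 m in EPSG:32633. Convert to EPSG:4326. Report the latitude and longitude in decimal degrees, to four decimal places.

Zone 33N: λ₀ = 15°, k₀ = 0.9996, false easting 500000 m.
Meridian distance M = (N − FN)/k₀ = 4548118.7 m.
Inverse transverse Mercator on WGS84 gives φ = 41.03449966°, λ = 12.22410040°.

lat 41.0345°, lon 12.2241°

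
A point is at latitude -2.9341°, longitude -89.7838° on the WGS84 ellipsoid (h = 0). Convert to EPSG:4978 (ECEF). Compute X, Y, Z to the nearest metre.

X 24036 m, Y -6369786 m, Z -324297 m

WGS84: a = 6378137 m, e² = 0.006694380; N(φ) = a/√(1−e²sin²φ) = 6378192.938 m.
X = (N+h)·cosφ·cosλ = 24035.877 m; Y = (N+h)·cosφ·sinλ = -6369786.222 m; Z = (N(1−e²)+h)·sinφ = -324297.043 m.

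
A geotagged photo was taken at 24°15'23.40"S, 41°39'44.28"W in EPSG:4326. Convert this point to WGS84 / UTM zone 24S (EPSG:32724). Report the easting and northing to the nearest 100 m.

Zone 24 central meridian λ₀ = 6×24 − 183 = -39°; Δλ = -2.6623°.
Transverse Mercator on WGS84 with k₀ = 0.9996 gives E = 229689.135 m, N = 7314793.601 m.

E 229700 m, N 7314800 m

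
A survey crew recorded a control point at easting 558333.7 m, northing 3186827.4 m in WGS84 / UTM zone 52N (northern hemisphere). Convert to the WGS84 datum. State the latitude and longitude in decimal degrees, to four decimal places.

lat 28.8077°, lon 129.5978°

Zone 52N: λ₀ = 129°, k₀ = 0.9996, false easting 500000 m.
Meridian distance M = (N − FN)/k₀ = 3188102.6 m.
Inverse transverse Mercator on WGS84 gives φ = 28.80770025°, λ = 129.59780010°.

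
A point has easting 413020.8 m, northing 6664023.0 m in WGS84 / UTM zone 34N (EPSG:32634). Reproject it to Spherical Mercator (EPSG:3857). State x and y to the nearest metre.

x 2163561 m, y 8422929 m

Unproject from UTM 34N (λ₀ = 21°) → φ = 60.10399957°, λ = 19.43559917°.
Web Mercator (R = 6378137 m): x = 2163561.003 m, y = 8422928.734 m.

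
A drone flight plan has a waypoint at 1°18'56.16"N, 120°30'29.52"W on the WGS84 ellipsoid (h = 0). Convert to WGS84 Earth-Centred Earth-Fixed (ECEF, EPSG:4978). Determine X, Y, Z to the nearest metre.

WGS84: a = 6378137 m, e² = 0.006694380; N(φ) = a/√(1−e²sin²φ) = 6378148.254 m.
X = (N+h)·cosφ·cosλ = -3237087.867 m; Y = (N+h)·cosφ·sinλ = -5493686.633 m; Z = (N(1−e²)+h)·sinφ = 145458.991 m.

X -3237088 m, Y -5493687 m, Z 145459 m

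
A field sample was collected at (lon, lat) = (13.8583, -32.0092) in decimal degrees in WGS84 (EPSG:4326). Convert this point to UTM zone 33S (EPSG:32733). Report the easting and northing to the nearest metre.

Zone 33 central meridian λ₀ = 6×33 − 183 = 15°; Δλ = -1.1417°.
Transverse Mercator on WGS84 with k₀ = 0.9996 gives E = 392167.952 m, N = 6457975.042 m.

E 392168 m, N 6457975 m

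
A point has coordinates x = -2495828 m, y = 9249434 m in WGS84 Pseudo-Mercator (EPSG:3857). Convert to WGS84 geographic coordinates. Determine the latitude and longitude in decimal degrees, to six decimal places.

R = 6378137 m. λ = x/R = -22.42040439°.
φ = 2·arctan(exp(y/R)) − 90° = 2·arctan(4.26387) − 90° = 63.60210127°.

lat 63.602101°, lon -22.420404°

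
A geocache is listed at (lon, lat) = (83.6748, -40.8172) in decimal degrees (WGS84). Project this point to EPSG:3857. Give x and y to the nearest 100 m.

x 9314600 m, y -4985400 m

Web Mercator is spherical with R = a = 6378137 m.
x = R·λ = 6378137 × 1.460400761 = 9314636.128 m.
y = R·ln tan(π/4 + φ/2) = 6378137 × -0.781641407 = -4985415.981 m.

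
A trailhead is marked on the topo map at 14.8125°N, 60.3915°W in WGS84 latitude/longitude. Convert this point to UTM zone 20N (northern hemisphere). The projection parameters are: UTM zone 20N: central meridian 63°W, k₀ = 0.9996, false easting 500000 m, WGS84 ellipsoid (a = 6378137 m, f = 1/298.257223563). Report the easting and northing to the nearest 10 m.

E 780760 m, N 1639220 m

Zone 20 central meridian λ₀ = 6×20 − 183 = -63°; Δλ = +2.6085°.
Transverse Mercator on WGS84 with k₀ = 0.9996 gives E = 780760.991 m, N = 1639222.579 m.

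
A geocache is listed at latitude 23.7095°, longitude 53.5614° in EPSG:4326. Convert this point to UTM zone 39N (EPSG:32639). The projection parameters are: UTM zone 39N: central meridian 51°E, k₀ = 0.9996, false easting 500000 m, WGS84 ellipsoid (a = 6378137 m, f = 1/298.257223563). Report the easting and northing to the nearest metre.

Zone 39 central meridian λ₀ = 6×39 − 183 = 51°; Δλ = +2.5614°.
Transverse Mercator on WGS84 with k₀ = 0.9996 gives E = 761163.483 m, N = 2624413.125 m.

E 761163 m, N 2624413 m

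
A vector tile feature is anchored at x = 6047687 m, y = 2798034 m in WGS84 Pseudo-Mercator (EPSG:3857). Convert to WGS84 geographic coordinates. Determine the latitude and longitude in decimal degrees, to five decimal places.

lat 24.36570°, lon 54.32730°

R = 6378137 m. λ = x/R = 54.32729666°.
φ = 2·arctan(exp(y/R)) − 90° = 2·arctan(1.55068) − 90° = 24.36570010°.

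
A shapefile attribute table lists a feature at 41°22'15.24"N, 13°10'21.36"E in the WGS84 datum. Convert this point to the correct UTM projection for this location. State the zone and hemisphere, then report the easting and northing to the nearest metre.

Zone 33N: E 347174 m, N 4581543 m

Longitude 13.1726° lies in the 6° band [12°, 18°), giving zone 33; latitude is north of the equator, so 33N.
Zone 33 central meridian λ₀ = 6×33 − 183 = 15°; Δλ = -1.8274°.
Transverse Mercator on WGS84 with k₀ = 0.9996 gives E = 347174.298 m, N = 4581542.872 m.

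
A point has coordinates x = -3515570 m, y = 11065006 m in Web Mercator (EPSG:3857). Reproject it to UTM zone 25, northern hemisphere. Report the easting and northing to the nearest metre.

E 554194 m, N 7765232 m

Web Mercator inverse (R = 6378137 m) → φ = 69.98859926°, λ = -31.58090263°.
UTM 25N forward: E = 554194.090 m, N = 7765232.412 m.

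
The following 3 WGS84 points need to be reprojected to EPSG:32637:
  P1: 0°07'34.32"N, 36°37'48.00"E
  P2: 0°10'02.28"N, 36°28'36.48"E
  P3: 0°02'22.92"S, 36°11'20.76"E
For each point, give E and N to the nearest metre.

UTM zone 37N: λ₀ = 39°, k₀ = 0.9996.
P1 (0.1262°, 36.6300°) → (236203.230, 13960.914) m.
P2 (0.1673°, 36.4768°) → (219140.796, 18509.744) m.
P3 (-0.0397°, 36.1891°) → (187090.889, -4393.364) m.

P1: E 236203 m, N 13961 m; P2: E 219141 m, N 18510 m; P3: E 187091 m, N -4393 m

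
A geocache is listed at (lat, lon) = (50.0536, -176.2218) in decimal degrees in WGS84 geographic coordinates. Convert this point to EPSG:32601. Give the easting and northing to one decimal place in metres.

Zone 1 central meridian λ₀ = 6×1 − 183 = -177°; Δλ = +0.7782°.
Transverse Mercator on WGS84 with k₀ = 0.9996 gives E = 555708.989 m, N = 5544880.272 m.

E 555709.0 m, N 5544880.3 m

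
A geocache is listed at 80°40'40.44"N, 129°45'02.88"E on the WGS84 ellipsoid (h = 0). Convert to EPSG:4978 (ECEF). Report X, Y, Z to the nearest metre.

X -662817 m, Y 796928 m, Z 6272246 m

WGS84: a = 6378137 m, e² = 0.006694380; N(φ) = a/√(1−e²sin²φ) = 6399027.857 m.
X = (N+h)·cosφ·cosλ = -662817.182 m; Y = (N+h)·cosφ·sinλ = 796928.404 m; Z = (N(1−e²)+h)·sinφ = 6272246.095 m.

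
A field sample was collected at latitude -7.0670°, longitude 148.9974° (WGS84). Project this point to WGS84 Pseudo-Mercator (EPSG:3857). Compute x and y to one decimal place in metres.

Web Mercator is spherical with R = a = 6378137 m.
x = R·λ = 6378137 × 2.600495207 = 16586314.698 m.
y = R·ln tan(π/4 + φ/2) = 6378137 × -0.123656355 = -788697.173 m.

x 16586314.7 m, y -788697.2 m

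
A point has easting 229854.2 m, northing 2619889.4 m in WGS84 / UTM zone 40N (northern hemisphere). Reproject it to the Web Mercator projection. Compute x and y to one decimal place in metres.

x 6050370.2 m, y 2712907.1 m

Unproject from UTM 40N (λ₀ = 57°) → φ = 23.66719966°, λ = 54.35140046°.
Web Mercator (R = 6378137 m): x = 6050370.223 m, y = 2712907.059 m.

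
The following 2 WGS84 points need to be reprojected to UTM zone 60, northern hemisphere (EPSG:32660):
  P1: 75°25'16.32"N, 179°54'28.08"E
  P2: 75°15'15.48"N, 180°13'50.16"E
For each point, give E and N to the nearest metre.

UTM zone 60N: λ₀ = 177°, k₀ = 0.9996.
P1 (75.4212°, 179.9078°) → (581670.964, 8372608.722) m.
P2 (75.2543°, 180.2306°) → (591744.907, 8354482.393) m.

P1: E 581671 m, N 8372609 m; P2: E 591745 m, N 8354482 m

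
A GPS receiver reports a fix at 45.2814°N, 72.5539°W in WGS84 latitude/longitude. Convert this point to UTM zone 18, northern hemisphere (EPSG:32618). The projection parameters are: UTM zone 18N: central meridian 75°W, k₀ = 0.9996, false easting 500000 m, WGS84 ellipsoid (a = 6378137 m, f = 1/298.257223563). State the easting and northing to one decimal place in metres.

E 691843.6 m, N 5017121.9 m

Zone 18 central meridian λ₀ = 6×18 − 183 = -75°; Δλ = +2.4461°.
Transverse Mercator on WGS84 with k₀ = 0.9996 gives E = 691843.586 m, N = 5017121.921 m.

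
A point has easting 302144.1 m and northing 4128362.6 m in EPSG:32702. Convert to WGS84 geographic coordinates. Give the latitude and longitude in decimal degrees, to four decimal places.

Zone 2S: λ₀ = -171°, k₀ = 0.9996, false easting 500000 m, false northing 10000000 m.
Meridian distance M = (N − FN)/k₀ = -5873987.0 m.
Inverse transverse Mercator on WGS84 gives φ = -52.95780021°, λ = -173.94570069°.

lat -52.9578°, lon -173.9457°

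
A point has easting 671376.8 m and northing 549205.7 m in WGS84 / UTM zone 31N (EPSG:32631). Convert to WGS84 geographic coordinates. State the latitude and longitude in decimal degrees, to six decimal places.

Zone 31N: λ₀ = 3°, k₀ = 0.9996, false easting 500000 m.
Meridian distance M = (N − FN)/k₀ = 549425.5 m.
Inverse transverse Mercator on WGS84 gives φ = 4.96690040°, λ = 4.54570042°.

lat 4.966900°, lon 4.545700°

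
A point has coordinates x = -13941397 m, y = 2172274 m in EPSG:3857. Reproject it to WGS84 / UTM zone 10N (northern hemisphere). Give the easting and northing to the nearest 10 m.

Web Mercator inverse (R = 6378137 m) → φ = 19.14719984°, λ = -125.23770007°.
UTM 10N forward: E = 264642.898 m, N = 2118622.919 m.

E 264640 m, N 2118620 m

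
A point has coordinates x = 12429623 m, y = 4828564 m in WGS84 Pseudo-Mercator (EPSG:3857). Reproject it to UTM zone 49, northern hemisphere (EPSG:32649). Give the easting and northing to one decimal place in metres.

Web Mercator inverse (R = 6378137 m) → φ = 39.74229737°, λ = 111.65720317°.
UTM 49N forward: E = 556309.209 m, N = 4399361.860 m.

E 556309.2 m, N 4399361.9 m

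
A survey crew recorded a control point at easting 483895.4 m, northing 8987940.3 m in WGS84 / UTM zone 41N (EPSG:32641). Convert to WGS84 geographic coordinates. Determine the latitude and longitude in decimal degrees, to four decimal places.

Zone 41N: λ₀ = 63°, k₀ = 0.9996, false easting 500000 m.
Meridian distance M = (N − FN)/k₀ = 8991536.9 m.
Inverse transverse Mercator on WGS84 gives φ = 80.95169959°, λ = 62.08270280°.

lat 80.9517°, lon 62.0827°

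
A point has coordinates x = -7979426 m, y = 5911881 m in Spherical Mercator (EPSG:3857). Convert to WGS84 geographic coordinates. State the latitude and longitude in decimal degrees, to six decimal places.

lat 46.814702°, lon -71.680403°

R = 6378137 m. λ = x/R = -71.68040334°.
φ = 2·arctan(exp(y/R)) − 90° = 2·arctan(2.52666) − 90° = 46.81470202°.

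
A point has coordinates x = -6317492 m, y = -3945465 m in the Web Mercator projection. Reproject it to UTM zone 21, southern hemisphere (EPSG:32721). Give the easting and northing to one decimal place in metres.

Web Mercator inverse (R = 6378137 m) → φ = -33.37709761°, λ = -56.75099621°.
UTM 21S forward: E = 523161.471 m, N = 6306879.024 m.

E 523161.5 m, N 6306879.0 m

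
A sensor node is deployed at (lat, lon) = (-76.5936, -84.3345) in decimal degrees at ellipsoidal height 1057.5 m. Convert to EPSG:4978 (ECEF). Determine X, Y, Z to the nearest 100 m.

X 146500 m, Y -1476500 m, Z -6183400 m

WGS84: a = 6378137 m, e² = 0.006694380; N(φ) = a/√(1−e²sin²φ) = 6398434.660 m.
X = (N+h)·cosφ·cosλ = 146478.053 m; Y = (N+h)·cosφ·sinλ = -1476516.351 m; Z = (N(1−e²)+h)·sinφ = -6183439.569 m.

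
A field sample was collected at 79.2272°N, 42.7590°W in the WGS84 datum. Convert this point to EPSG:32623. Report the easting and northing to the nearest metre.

E 546751 m, N 8796230 m

Zone 23 central meridian λ₀ = 6×23 − 183 = -45°; Δλ = +2.2410°.
Transverse Mercator on WGS84 with k₀ = 0.9996 gives E = 546750.669 m, N = 8796229.876 m.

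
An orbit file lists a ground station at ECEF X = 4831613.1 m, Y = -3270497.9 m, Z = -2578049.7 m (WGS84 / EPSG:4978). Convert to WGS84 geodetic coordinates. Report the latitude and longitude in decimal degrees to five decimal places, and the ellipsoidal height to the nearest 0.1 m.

λ = atan2(Y, X) = -34.09390038°; p = √(X²+Y²) = 5834435.8 m.
Bowring's method on WGS84 (a = 6378137 m, b = 6356752.314 m) gives φ = -23.98160042°, h = 4005.791 m.

lat -23.98160°, lon -34.09390°, h 4005.8 m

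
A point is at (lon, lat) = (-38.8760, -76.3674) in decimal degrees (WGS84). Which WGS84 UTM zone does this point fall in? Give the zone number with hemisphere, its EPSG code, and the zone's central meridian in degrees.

Zone 24S (EPSG:32724), central meridian -39°

UTM zone = ⌊(λ + 180)/6⌋ + 1; -38.8760° ∈ [-42°, -36°) → zone 24.
Hemisphere: S (φ < 0).
Central meridian λ₀ = 6×24 − 183 = -39°.
EPSG code: 32724.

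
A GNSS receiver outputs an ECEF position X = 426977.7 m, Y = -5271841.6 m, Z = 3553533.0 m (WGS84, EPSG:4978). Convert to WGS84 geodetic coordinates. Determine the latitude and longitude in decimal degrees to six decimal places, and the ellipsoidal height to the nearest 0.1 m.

lat 34.073900°, lon -85.369600°, h 524.1 m

λ = atan2(Y, X) = -85.36959963°; p = √(X²+Y²) = 5289104.3 m.
Bowring's method on WGS84 (a = 6378137 m, b = 6356752.314 m) gives φ = 34.07389970°, h = 524.083 m.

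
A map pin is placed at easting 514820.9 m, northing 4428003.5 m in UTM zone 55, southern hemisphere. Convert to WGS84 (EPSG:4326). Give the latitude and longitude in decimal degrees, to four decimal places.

lat -50.2999°, lon 147.2081°

Zone 55S: λ₀ = 147°, k₀ = 0.9996, false easting 500000 m, false northing 10000000 m.
Meridian distance M = (N − FN)/k₀ = -5574226.2 m.
Inverse transverse Mercator on WGS84 gives φ = -50.29989973°, λ = 147.20809953°.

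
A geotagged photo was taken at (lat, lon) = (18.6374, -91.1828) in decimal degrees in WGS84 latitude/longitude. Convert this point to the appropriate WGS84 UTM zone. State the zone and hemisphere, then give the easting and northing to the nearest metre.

Longitude -91.1828° lies in the 6° band [-96°, -90°), giving zone 15; latitude is north of the equator, so 15N.
Zone 15 central meridian λ₀ = 6×15 − 183 = -93°; Δλ = +1.8172°.
Transverse Mercator on WGS84 with k₀ = 0.9996 gives E = 691696.314 m, N = 2061679.069 m.

Zone 15N: E 691696 m, N 2061679 m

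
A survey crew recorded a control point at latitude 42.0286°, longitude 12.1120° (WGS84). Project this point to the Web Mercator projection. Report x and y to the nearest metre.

x 1348302 m, y 5165265 m

Web Mercator is spherical with R = a = 6378137 m.
x = R·λ = 6378137 × 0.211394279 = 1348301.672 m.
y = R·ln tan(π/4 + φ/2) = 6378137 × 0.809839072 = 5165264.549 m.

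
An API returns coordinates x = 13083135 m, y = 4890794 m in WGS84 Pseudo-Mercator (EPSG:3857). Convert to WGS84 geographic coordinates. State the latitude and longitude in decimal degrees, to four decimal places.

R = 6378137 m. λ = x/R = 117.52780135°.
φ = 2·arctan(exp(y/R)) − 90° = 2·arctan(2.15288) − 90° = 40.17080274°.

lat 40.1708°, lon 117.5278°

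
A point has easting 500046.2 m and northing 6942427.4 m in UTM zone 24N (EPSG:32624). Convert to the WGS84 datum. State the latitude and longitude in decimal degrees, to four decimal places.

Zone 24N: λ₀ = -39°, k₀ = 0.9996, false easting 500000 m.
Meridian distance M = (N − FN)/k₀ = 6945205.5 m.
Inverse transverse Mercator on WGS84 gives φ = 62.61259967°, λ = -38.99909981°.

lat 62.6126°, lon -38.9991°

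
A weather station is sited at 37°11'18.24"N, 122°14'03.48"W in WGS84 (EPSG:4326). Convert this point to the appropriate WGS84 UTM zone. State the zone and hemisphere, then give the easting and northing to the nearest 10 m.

Zone 10N: E 567960 m, N 4116050 m

Longitude -122.2343° lies in the 6° band [-126°, -120°), giving zone 10; latitude is north of the equator, so 10N.
Zone 10 central meridian λ₀ = 6×10 − 183 = -123°; Δλ = +0.7657°.
Transverse Mercator on WGS84 with k₀ = 0.9996 gives E = 567961.066 m, N = 4116047.022 m.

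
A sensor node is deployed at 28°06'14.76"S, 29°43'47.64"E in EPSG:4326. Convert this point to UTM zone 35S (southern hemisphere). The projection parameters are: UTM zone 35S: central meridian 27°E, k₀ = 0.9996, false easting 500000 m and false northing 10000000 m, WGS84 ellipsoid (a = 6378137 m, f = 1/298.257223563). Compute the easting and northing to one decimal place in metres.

Zone 35 central meridian λ₀ = 6×35 − 183 = 27°; Δλ = +2.7299°.
Transverse Mercator on WGS84 with k₀ = 0.9996 gives E = 768209.110 m, N = 6888254.440 m.

E 768209.1 m, N 6888254.4 m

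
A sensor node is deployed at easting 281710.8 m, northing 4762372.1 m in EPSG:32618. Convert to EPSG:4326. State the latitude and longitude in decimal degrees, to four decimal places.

lat 42.9827°, lon -77.6773°

Zone 18N: λ₀ = -75°, k₀ = 0.9996, false easting 500000 m.
Meridian distance M = (N − FN)/k₀ = 4764277.8 m.
Inverse transverse Mercator on WGS84 gives φ = 42.98270001°, λ = -77.67729951°.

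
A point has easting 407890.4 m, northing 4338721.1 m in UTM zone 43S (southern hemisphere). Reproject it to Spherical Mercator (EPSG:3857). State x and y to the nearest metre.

Unproject from UTM 43S (λ₀ = 75°) → φ = -51.09559973°, λ = 73.68459975°.
Web Mercator (R = 6378137 m): x = 8202532.124 m, y = -6638221.662 m.

x 8202532 m, y -6638222 m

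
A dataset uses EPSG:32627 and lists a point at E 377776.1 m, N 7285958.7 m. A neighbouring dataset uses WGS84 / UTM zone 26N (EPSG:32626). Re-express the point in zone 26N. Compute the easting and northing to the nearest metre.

E 653500 m, N 7287452 m

UTM 27N → geographic: φ = 65.67220011°, λ = -23.65949998°.
UTM 26N (λ₀ = -27°) forward: E = 653499.890 m, N = 7287452.265 m.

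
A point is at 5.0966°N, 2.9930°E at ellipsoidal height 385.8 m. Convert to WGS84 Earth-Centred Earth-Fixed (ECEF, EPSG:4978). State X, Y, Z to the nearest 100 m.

X 6344800 m, Y 331700 m, Z 562900 m

WGS84: a = 6378137 m, e² = 0.006694380; N(φ) = a/√(1−e²sin²φ) = 6378305.485 m.
X = (N+h)·cosφ·cosλ = 6344805.465 m; Y = (N+h)·cosφ·sinλ = 331739.876 m; Z = (N(1−e²)+h)·sinφ = 562859.099 m.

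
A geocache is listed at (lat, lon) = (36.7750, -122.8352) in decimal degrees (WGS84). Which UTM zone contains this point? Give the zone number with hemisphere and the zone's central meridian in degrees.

UTM zone = ⌊(λ + 180)/6⌋ + 1; -122.8352° ∈ [-126°, -120°) → zone 10.
Hemisphere: N (φ ≥ 0).
Central meridian λ₀ = 6×10 − 183 = -123°.

Zone 10N, central meridian -123°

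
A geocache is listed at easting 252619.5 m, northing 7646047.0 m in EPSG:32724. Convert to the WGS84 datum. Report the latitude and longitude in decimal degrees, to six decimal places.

lat -21.270500°, lon -41.384100°

Zone 24S: λ₀ = -39°, k₀ = 0.9996, false easting 500000 m, false northing 10000000 m.
Meridian distance M = (N − FN)/k₀ = -2354895.0 m.
Inverse transverse Mercator on WGS84 gives φ = -21.27050044°, λ = -41.38410023°.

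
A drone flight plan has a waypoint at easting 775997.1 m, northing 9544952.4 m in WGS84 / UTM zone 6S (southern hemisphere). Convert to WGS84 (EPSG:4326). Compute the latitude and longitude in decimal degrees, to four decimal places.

Zone 6S: λ₀ = -147°, k₀ = 0.9996, false easting 500000 m, false northing 10000000 m.
Meridian distance M = (N − FN)/k₀ = -455229.7 m.
Inverse transverse Mercator on WGS84 gives φ = -4.11300042°, λ = -144.51409957°.

lat -4.1130°, lon -144.5141°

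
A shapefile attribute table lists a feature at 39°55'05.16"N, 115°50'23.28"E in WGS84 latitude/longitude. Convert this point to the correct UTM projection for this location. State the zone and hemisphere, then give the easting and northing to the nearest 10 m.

Longitude 115.8398° lies in the 6° band [114°, 120°), giving zone 50; latitude is north of the equator, so 50N.
Zone 50 central meridian λ₀ = 6×50 − 183 = 117°; Δλ = -1.1602°.
Transverse Mercator on WGS84 with k₀ = 0.9996 gives E = 400846.250 m, N = 4419311.425 m.

Zone 50N: E 400850 m, N 4419310 m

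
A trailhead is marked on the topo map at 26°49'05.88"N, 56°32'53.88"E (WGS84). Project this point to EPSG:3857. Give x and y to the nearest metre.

Web Mercator is spherical with R = a = 6378137 m.
x = R·λ = 6378137 × 0.986954021 = 6294927.961 m.
y = R·ln tan(π/4 + φ/2) = 6378137 × 0.486159049 = 3100789.018 m.

x 6294928 m, y 3100789 m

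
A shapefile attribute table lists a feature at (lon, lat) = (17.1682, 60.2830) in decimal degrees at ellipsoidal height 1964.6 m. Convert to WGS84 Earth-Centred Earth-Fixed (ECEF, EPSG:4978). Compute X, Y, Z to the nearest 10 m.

X 3029450 m, Y 935930 m, Z 5517880 m

WGS84: a = 6378137 m, e² = 0.006694380; N(φ) = a/√(1−e²sin²φ) = 6394300.925 m.
X = (N+h)·cosφ·cosλ = 3029453.082 m; Y = (N+h)·cosφ·sinλ = 935930.191 m; Z = (N(1−e²)+h)·sinφ = 5517881.036 m.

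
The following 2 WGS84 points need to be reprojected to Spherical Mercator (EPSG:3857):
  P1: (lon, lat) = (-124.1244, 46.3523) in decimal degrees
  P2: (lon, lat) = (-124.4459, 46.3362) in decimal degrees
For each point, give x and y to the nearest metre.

P1: x -13817465 m, y 5836986 m; P2: x -13853254 m, y 5834390 m

Web Mercator: x = R·λ, y = R·ln tan(π/4+φ/2), R = 6378137 m.
P1 (46.3523°, -124.1244°) → (-13817465.003, 5836986.404) m.
P2 (46.3362°, -124.4459°) → (-13853254.219, 5834390.167) m.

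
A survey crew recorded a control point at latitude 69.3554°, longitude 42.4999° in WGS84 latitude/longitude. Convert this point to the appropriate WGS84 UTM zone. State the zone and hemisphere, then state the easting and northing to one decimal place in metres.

Zone 38N: E 401650.2 m, N 7696000.0 m

Longitude 42.4999° lies in the 6° band [42°, 48°), giving zone 38; latitude is north of the equator, so 38N.
Zone 38 central meridian λ₀ = 6×38 − 183 = 45°; Δλ = -2.5001°.
Transverse Mercator on WGS84 with k₀ = 0.9996 gives E = 401650.180 m, N = 7696000.024 m.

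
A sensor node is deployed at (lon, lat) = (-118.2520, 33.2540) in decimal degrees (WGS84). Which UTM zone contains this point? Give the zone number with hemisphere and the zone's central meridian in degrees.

Zone 11N, central meridian -117°

UTM zone = ⌊(λ + 180)/6⌋ + 1; -118.2520° ∈ [-120°, -114°) → zone 11.
Hemisphere: N (φ ≥ 0).
Central meridian λ₀ = 6×11 − 183 = -117°.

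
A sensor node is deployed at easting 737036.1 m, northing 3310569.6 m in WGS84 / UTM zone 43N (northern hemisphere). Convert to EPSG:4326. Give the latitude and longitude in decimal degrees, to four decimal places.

Zone 43N: λ₀ = 75°, k₀ = 0.9996, false easting 500000 m.
Meridian distance M = (N − FN)/k₀ = 3311894.4 m.
Inverse transverse Mercator on WGS84 gives φ = 29.90300005°, λ = 77.45490011°.

lat 29.9030°, lon 77.4549°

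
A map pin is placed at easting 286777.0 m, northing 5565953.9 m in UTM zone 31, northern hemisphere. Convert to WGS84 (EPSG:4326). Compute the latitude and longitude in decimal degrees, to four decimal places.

lat 50.2073°, lon 0.0117°

Zone 31N: λ₀ = 3°, k₀ = 0.9996, false easting 500000 m.
Meridian distance M = (N − FN)/k₀ = 5568181.2 m.
Inverse transverse Mercator on WGS84 gives φ = 50.20730035°, λ = 0.01170037°.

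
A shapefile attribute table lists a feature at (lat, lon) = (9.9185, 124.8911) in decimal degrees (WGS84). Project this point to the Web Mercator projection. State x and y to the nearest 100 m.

x 13902800 m, y 1109700 m

Web Mercator is spherical with R = a = 6378137 m.
x = R·λ = 6378137 × 2.179760901 = 13902813.657 m.
y = R·ln tan(π/4 + φ/2) = 6378137 × 0.173981623 = 1109678.630 m.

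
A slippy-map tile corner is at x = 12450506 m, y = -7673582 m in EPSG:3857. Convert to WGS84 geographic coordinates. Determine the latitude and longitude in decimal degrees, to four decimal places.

R = 6378137 m. λ = x/R = 111.84479835°.
φ = 2·arctan(exp(y/R)) − 90° = 2·arctan(0.30026) − 90° = -56.57419870°.

lat -56.5742°, lon 111.8448°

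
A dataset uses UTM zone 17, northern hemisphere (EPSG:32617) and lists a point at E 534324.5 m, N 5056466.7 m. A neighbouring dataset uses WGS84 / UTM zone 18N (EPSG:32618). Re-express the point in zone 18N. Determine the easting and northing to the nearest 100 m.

UTM 17N → geographic: φ = 45.66090025°, λ = -80.55939974°.
UTM 18N (λ₀ = -75°) forward: E = 66916.285 m, N = 5071423.201 m.

E 66900 m, N 5071400 m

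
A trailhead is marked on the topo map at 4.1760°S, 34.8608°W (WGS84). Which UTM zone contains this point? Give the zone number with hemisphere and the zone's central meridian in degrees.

Zone 25S, central meridian -33°

UTM zone = ⌊(λ + 180)/6⌋ + 1; -34.8608° ∈ [-36°, -30°) → zone 25.
Hemisphere: S (φ < 0).
Central meridian λ₀ = 6×25 − 183 = -33°.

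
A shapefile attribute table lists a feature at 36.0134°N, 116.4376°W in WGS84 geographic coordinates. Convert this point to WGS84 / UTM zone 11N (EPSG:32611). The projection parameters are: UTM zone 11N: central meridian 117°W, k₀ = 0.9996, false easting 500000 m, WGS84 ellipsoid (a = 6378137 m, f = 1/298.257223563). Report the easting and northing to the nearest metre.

E 550679 m, N 3985581 m

Zone 11 central meridian λ₀ = 6×11 − 183 = -117°; Δλ = +0.5624°.
Transverse Mercator on WGS84 with k₀ = 0.9996 gives E = 550679.452 m, N = 3985580.959 m.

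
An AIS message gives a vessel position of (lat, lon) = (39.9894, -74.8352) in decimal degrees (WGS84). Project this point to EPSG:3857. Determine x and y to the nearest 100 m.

x -8330600 m, y 4864400 m

Web Mercator is spherical with R = a = 6378137 m.
x = R·λ = 6378137 × -1.306120636 = -8330616.357 m.
y = R·ln tan(π/4 + φ/2) = 6378137 × 0.762668164 = 4864402.036 m.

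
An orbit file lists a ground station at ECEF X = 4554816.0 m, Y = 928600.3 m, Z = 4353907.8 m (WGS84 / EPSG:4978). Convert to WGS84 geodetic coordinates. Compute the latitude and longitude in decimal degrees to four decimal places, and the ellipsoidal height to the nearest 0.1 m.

lat 43.3177°, lon 11.5231°, h 961.6 m

λ = atan2(Y, X) = 11.52309966°; p = √(X²+Y²) = 4648510.2 m.
Bowring's method on WGS84 (a = 6378137 m, b = 6356752.314 m) gives φ = 43.31770004°, h = 961.559 m.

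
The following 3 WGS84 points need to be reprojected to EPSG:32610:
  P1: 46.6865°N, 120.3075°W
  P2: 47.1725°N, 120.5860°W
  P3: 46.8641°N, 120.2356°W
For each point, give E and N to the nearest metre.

P1: E 705889 m, N 5173848 m; P2: E 682930 m, N 5227161 m; P3: E 710692 m, N 5193773 m

UTM zone 10N: λ₀ = -123°, k₀ = 0.9996.
P1 (46.6865°, -120.3075°) → (705888.732, 5173848.153) m.
P2 (47.1725°, -120.5860°) → (682930.191, 5227160.775) m.
P3 (46.8641°, -120.2356°) → (710692.177, 5193772.654) m.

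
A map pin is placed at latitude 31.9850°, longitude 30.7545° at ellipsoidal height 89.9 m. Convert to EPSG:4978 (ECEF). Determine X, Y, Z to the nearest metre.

WGS84: a = 6378137 m, e² = 0.006694380; N(φ) = a/√(1−e²sin²φ) = 6384135.490 m.
X = (N+h)·cosφ·cosλ = 4653481.748 m; Y = (N+h)·cosφ·sinλ = 2769025.581 m; Z = (N(1−e²)+h)·sinφ = 3359068.380 m.

X 4653482 m, Y 2769026 m, Z 3359068 m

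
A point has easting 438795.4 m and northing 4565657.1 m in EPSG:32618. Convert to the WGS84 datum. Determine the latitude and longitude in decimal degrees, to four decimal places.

Zone 18N: λ₀ = -75°, k₀ = 0.9996, false easting 500000 m.
Meridian distance M = (N − FN)/k₀ = 4567484.1 m.
Inverse transverse Mercator on WGS84 gives φ = 41.24000025°, λ = -75.73039978°.

lat 41.2400°, lon -75.7304°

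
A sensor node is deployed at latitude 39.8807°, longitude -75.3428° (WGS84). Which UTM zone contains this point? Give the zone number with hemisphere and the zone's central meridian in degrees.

UTM zone = ⌊(λ + 180)/6⌋ + 1; -75.3428° ∈ [-78°, -72°) → zone 18.
Hemisphere: N (φ ≥ 0).
Central meridian λ₀ = 6×18 − 183 = -75°.

Zone 18N, central meridian -75°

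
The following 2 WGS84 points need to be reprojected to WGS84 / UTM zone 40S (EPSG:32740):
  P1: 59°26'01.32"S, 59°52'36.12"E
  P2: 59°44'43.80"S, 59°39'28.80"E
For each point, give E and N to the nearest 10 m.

P1: E 663160 m, N 3408130 m; P2: E 649370 m, N 3373940 m

UTM zone 40S: λ₀ = 57°, k₀ = 0.9996.
P1 (-59.4337°, 59.8767°) → (663156.836, 3408125.768) m.
P2 (-59.7455°, 59.6580°) → (649367.923, 3373937.780) m.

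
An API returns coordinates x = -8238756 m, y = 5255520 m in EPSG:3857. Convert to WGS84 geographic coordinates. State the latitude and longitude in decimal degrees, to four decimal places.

lat 42.6280°, lon -74.0100°

R = 6378137 m. λ = x/R = -74.01000437°.
φ = 2·arctan(exp(y/R)) − 90° = 2·arctan(2.27958) − 90° = 42.62800014°.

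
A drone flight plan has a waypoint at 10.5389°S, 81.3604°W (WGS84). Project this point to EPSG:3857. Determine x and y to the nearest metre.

Web Mercator is spherical with R = a = 6378137 m.
x = R·λ = 6378137 × -1.420006861 = -9056998.299 m.
y = R·ln tan(π/4 + φ/2) = 6378137 × -0.184984575 = -1179856.961 m.

x -9056998 m, y -1179857 m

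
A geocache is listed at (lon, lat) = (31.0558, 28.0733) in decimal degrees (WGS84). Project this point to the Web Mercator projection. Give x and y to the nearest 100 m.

x 3457100 m, y 3258200 m

Web Mercator is spherical with R = a = 6378137 m.
x = R·λ = 6378137 × 0.542025962 = 3457115.842 m.
y = R·ln tan(π/4 + φ/2) = 6378137 × 0.510841707 = 3258218.390 m.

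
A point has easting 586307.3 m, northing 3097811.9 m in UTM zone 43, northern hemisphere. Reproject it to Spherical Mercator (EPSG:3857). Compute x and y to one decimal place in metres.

x 8446678.1 m, y 3249314.2 m

Unproject from UTM 43N (λ₀ = 75°) → φ = 28.00270008°, λ = 75.87780040°.
Web Mercator (R = 6378137 m): x = 8446678.103 m, y = 3249314.212 m.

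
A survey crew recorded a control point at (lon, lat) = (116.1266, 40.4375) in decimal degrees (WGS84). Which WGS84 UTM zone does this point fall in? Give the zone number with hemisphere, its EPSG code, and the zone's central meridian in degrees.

Zone 50N (EPSG:32650), central meridian 117°

UTM zone = ⌊(λ + 180)/6⌋ + 1; 116.1266° ∈ [114°, 120°) → zone 50.
Hemisphere: N (φ ≥ 0).
Central meridian λ₀ = 6×50 − 183 = 117°.
EPSG code: 32650.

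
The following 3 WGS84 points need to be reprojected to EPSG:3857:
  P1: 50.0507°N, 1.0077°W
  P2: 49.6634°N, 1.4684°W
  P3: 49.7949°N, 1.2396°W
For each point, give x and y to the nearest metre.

P1: x -112177 m, y 6455061 m; P2: x -163462 m, y 6388185 m; P3: x -137992 m, y 6410832 m

Web Mercator: x = R·λ, y = R·ln tan(π/4+φ/2), R = 6378137 m.
P1 (50.0507°, -1.0077°) → (-112176.651, 6455060.822) m.
P2 (49.6634°, -1.4684°) → (-163461.540, 6388185.434) m.
P3 (49.7949°, -1.2396°) → (-137991.641, 6410831.609) m.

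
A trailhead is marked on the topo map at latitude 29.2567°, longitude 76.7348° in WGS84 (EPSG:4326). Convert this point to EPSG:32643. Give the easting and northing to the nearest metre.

Zone 43 central meridian λ₀ = 6×43 − 183 = 75°; Δλ = +1.7348°.
Transverse Mercator on WGS84 with k₀ = 0.9996 gives E = 668563.786 m, N = 3237673.729 m.

E 668564 m, N 3237674 m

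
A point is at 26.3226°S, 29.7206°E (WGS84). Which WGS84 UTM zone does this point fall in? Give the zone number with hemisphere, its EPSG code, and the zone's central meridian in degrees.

UTM zone = ⌊(λ + 180)/6⌋ + 1; 29.7206° ∈ [24°, 30°) → zone 35.
Hemisphere: S (φ < 0).
Central meridian λ₀ = 6×35 − 183 = 27°.
EPSG code: 32735.

Zone 35S (EPSG:32735), central meridian 27°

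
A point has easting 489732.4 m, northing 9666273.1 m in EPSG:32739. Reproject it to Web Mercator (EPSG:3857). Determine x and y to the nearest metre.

x 5667008 m, y -336263 m

Unproject from UTM 39S (λ₀ = 51°) → φ = -3.01929996°, λ = 50.90760030°.
Web Mercator (R = 6378137 m): x = 5667008.143 m, y = -336262.600 m.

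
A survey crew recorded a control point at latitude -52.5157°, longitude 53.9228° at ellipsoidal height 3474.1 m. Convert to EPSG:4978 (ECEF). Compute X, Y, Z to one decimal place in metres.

X 2291722.7 m, Y 3145364.6 m, Z -5040684.7 m

WGS84: a = 6378137 m, e² = 0.006694380; N(φ) = a/√(1−e²sin²φ) = 6391622.460 m.
X = (N+h)·cosφ·cosλ = 2291722.658 m; Y = (N+h)·cosφ·sinλ = 3145364.604 m; Z = (N(1−e²)+h)·sinφ = -5040684.699 m.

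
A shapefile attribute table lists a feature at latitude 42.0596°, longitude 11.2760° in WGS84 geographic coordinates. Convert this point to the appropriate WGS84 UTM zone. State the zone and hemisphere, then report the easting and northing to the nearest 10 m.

Zone 32N: E 688320 m, N 4658900 m

Longitude 11.2760° lies in the 6° band [6°, 12°), giving zone 32; latitude is north of the equator, so 32N.
Zone 32 central meridian λ₀ = 6×32 − 183 = 9°; Δλ = +2.2760°.
Transverse Mercator on WGS84 with k₀ = 0.9996 gives E = 688322.078 m, N = 4658899.999 m.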